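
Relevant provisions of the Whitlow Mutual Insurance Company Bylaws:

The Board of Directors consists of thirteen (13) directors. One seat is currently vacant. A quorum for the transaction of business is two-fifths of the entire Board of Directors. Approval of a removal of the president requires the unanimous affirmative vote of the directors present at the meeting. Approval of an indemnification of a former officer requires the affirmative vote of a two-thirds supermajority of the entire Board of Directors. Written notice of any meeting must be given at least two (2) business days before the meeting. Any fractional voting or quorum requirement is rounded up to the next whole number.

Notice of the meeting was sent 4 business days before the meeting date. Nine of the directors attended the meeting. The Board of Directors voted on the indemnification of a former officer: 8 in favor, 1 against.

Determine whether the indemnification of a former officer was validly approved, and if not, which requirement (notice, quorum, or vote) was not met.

Notice: 4 business days given; 2 required (4 ≥ 2). Satisfied.
Quorum: 9 present; quorum is 6. Satisfied.
Vote: the indemnification of a former officer requires two-thirds of the entire Board of Directors (13). 2/3 of 13 = 8.67, rounded up to 9, so 9 affirmative votes are needed; 8 voted in favor. Not satisfied.

Invalid — vote requirement not satisfied.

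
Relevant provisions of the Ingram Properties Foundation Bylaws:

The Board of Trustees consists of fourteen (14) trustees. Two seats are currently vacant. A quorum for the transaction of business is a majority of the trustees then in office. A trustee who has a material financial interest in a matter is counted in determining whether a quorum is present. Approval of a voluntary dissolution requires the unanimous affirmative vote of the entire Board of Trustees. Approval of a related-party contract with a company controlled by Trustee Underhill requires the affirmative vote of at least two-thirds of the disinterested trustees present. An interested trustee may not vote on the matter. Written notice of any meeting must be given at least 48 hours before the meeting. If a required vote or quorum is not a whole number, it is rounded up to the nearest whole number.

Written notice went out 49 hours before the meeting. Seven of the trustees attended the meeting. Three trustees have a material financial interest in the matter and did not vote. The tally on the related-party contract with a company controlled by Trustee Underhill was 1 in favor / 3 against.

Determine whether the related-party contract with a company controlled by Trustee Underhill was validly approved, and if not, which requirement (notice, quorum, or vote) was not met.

Notice: 49 hours given; 48 required (49 ≥ 48). Satisfied.
Quorum: 7 present (interested trustees count toward quorum); quorum is 7. Satisfied.
Vote: the related-party contract with a company controlled by Trustee Underhill requires two-thirds of the disinterested trustees present (7 − 3 = 4). 2/3 of 4 = 2.67, rounded up to 3, so 3 affirmative votes are needed; 1 voted in favor. Not satisfied.

Invalid — vote requirement not satisfied.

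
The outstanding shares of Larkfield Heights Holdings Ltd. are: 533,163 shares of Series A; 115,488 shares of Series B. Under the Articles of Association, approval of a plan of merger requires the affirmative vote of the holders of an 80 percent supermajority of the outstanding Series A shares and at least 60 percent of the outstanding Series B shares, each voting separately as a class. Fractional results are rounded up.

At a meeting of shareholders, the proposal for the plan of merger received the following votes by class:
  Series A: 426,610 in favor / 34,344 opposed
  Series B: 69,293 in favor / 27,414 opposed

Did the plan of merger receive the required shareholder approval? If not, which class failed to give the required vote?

Series A: 4/5 of 533163 = 426530.40, rounded up to 426531; 426,531 required, 426,610 in favor — approved.
Series B: 3/5 of 115488 = 69292.80, rounded up to 69293; 69,293 required, 69,293 in favor — approved.

Approved — every class gave the required vote.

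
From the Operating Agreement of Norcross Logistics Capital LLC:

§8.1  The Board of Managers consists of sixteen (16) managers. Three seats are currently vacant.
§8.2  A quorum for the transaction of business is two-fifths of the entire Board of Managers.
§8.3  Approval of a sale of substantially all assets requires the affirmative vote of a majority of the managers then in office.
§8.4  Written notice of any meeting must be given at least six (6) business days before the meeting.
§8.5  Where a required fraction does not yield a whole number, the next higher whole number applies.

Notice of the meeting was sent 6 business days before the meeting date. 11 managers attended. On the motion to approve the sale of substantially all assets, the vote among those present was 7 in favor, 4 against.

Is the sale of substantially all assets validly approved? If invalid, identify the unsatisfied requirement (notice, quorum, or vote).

Notice: 6 business days given; 6 required (6 ≥ 6). Satisfied.
Quorum: 11 present; quorum is 7. Satisfied.
Vote: the sale of substantially all assets requires a majority of the managers then in office (13). A majority of 13 is 7, so 7 affirmative votes are needed; 7 voted in favor. Satisfied.

Valid — all requirements satisfied.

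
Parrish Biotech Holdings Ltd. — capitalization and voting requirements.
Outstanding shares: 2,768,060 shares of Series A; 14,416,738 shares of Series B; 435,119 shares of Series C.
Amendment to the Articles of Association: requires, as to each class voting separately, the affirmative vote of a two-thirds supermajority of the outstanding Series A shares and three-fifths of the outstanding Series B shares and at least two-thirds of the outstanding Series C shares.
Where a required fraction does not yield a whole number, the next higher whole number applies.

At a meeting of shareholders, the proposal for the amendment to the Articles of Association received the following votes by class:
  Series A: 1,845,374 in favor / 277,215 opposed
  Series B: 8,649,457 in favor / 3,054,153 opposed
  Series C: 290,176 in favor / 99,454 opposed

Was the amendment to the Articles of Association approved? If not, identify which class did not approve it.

Series A: 2/3 of 2768060 = 1845373.33, rounded up to 1845374; 1,845,374 required, 1,845,374 in favor — approved.
Series B: 3/5 of 14416738 = 8650042.80, rounded up to 8650043; 8,650,043 required, 8,649,457 in favor — not approved.
Series C: 2/3 of 435119 = 290079.33, rounded up to 290080; 290,080 required, 290,176 in favor — approved.

Not approved — the Series B shares did not give the required vote.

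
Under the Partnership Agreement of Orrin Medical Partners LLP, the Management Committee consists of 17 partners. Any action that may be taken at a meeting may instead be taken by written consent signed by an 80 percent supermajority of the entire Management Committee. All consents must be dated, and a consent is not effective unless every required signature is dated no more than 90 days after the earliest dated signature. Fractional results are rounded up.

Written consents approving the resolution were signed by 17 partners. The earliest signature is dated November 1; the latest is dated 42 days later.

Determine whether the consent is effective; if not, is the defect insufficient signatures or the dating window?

Effective — both the signature and dating-window requirements are satisfied.

Signatures required: an 80 percent supermajority of 17 — 4/5 of 17 = 13.60, rounded up to 14, so 14 needed; 17 signed. Sufficient.
Dating window: the latest signature is 42 days after the earliest; the limit is 90 days. Within the window.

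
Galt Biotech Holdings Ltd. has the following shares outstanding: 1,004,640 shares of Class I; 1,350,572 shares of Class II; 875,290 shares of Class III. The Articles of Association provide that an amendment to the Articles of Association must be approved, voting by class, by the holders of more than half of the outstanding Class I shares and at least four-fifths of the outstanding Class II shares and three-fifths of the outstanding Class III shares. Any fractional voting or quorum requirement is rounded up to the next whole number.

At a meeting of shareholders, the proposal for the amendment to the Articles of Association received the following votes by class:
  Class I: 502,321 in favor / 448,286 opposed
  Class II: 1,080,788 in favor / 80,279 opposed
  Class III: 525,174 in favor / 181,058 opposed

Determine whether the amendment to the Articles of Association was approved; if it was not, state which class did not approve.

Class I: a majority of 1004640 is 502321; 502,321 required, 502,321 in favor — approved.
Class II: 4/5 of 1350572 = 1080457.60, rounded up to 1080458; 1,080,458 required, 1,080,788 in favor — approved.
Class III: 3/5 of 875290 = 525174; 525,174 required, 525,174 in favor — approved.

Approved — every class gave the required vote.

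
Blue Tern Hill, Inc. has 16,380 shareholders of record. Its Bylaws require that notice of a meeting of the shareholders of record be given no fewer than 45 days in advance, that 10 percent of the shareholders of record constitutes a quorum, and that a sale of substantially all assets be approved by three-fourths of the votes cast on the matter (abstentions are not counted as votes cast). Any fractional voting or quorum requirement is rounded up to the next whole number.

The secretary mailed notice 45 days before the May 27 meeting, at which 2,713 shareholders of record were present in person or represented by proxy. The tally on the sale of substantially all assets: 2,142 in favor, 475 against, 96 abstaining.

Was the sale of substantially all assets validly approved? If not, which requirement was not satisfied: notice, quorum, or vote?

Notice: 45 days given; 45 required. Satisfied.
Quorum: 10% of 16,380 = 1,638; 2,713 present. Satisfied.
Vote: requires three-fourths of the votes cast (2,713 − 96 abstaining = 2,617); 3/4 of 2617 = 1962.75, rounded up to 1963, so 1,963 needed; 2,142 in favor. Satisfied.

Valid — all requirements satisfied.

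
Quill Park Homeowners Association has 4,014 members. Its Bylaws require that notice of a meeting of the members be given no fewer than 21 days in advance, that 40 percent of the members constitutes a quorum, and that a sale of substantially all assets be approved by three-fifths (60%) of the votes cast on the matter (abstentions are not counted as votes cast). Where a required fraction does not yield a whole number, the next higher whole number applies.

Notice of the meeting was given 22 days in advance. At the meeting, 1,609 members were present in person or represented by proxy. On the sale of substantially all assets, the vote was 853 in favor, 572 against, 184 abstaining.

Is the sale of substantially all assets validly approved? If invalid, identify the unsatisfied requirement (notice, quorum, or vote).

Invalid — vote requirement not satisfied.

Notice: 22 days given; 21 required. Satisfied.
Quorum: 40% of 4,014 = 1,605.60, rounded up to 1,606; 1,609 present. Satisfied.
Vote: requires three-fifths of the votes cast (1,609 − 184 abstaining = 1,425); 3/5 of 1425 = 855, so 855 needed; 853 in favor. Not satisfied.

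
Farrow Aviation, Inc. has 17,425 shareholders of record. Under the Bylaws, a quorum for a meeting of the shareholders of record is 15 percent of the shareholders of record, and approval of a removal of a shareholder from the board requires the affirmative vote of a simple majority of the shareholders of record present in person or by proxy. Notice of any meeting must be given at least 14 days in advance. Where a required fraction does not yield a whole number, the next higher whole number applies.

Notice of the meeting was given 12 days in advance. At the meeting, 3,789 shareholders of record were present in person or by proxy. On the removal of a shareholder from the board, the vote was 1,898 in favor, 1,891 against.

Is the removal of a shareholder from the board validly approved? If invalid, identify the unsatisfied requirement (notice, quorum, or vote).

Invalid — notice requirement not satisfied.

Notice: 12 days given; 14 required. Not satisfied.
Quorum: 15% of 17,425 = 2,613.75, rounded up to 2,614; 3,789 present. Satisfied.
Vote: requires a majority of those present (3,789); a majority of 3789 is 1895, so 1,895 needed; 1,898 in favor. Satisfied.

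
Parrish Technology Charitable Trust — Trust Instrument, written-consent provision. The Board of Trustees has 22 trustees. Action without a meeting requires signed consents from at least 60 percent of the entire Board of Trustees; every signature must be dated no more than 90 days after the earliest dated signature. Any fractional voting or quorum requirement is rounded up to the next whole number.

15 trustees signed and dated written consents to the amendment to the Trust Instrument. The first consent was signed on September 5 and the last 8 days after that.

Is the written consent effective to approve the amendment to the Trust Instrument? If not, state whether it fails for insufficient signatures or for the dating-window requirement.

Effective — both the signature and dating-window requirements are satisfied.

Signatures required: at least 60 percent of 22 — 3/5 of 22 = 13.20, rounded up to 14, so 14 needed; 15 signed. Sufficient.
Dating window: the latest signature is 8 days after the earliest; the limit is 90 days. Within the window.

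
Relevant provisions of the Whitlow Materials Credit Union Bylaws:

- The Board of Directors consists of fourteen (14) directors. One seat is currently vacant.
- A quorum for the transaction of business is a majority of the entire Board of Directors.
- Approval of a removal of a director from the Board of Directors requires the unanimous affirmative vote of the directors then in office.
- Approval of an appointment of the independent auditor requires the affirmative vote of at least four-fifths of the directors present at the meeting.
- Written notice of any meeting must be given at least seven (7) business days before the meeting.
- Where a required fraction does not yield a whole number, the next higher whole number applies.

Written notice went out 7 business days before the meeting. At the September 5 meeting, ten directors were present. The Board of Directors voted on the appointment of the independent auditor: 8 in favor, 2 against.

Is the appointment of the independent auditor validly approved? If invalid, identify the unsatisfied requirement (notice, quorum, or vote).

Valid — all requirements satisfied.

Notice: 7 business days given; 7 required (7 ≥ 7). Satisfied.
Quorum: 10 present; quorum is 8. Satisfied.
Vote: the appointment of the independent auditor requires four-fifths of the directors present (10). 4/5 of 10 = 8, so 8 affirmative votes are needed; 8 voted in favor. Satisfied.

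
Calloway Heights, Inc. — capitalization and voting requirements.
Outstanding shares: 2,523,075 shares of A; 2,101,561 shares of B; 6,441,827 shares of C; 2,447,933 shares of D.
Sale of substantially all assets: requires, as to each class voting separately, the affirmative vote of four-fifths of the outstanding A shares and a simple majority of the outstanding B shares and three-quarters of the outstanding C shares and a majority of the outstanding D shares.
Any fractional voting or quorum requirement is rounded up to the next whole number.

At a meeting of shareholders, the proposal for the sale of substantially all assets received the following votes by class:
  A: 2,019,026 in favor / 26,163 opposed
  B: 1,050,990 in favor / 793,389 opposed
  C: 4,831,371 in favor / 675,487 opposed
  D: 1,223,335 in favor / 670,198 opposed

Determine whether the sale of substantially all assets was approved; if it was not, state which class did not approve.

A: 4/5 of 2523075 = 2018460; 2,018,460 required, 2,019,026 in favor — approved.
B: a majority of 2101561 is 1050781; 1,050,781 required, 1,050,990 in favor — approved.
C: 3/4 of 6441827 = 4831370.25, rounded up to 4831371; 4,831,371 required, 4,831,371 in favor — approved.
D: a majority of 2447933 is 1223967; 1,223,967 required, 1,223,335 in favor — not approved.

Not approved — the D shares did not give the required vote.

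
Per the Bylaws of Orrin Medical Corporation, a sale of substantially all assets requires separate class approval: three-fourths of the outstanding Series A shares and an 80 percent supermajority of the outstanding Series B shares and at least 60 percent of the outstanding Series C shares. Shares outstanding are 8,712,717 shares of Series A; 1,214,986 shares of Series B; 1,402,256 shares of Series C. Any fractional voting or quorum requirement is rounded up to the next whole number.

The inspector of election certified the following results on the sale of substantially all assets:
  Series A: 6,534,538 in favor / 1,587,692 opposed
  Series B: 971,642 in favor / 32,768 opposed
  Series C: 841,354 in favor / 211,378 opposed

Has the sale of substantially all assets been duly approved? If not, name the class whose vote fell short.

Series A: 3/4 of 8712717 = 6534537.75, rounded up to 6534538; 6,534,538 required, 6,534,538 in favor — approved.
Series B: 4/5 of 1214986 = 971988.80, rounded up to 971989; 971,989 required, 971,642 in favor — not approved.
Series C: 3/5 of 1402256 = 841353.60, rounded up to 841354; 841,354 required, 841,354 in favor — approved.

Not approved — the Series B shares did not give the required vote.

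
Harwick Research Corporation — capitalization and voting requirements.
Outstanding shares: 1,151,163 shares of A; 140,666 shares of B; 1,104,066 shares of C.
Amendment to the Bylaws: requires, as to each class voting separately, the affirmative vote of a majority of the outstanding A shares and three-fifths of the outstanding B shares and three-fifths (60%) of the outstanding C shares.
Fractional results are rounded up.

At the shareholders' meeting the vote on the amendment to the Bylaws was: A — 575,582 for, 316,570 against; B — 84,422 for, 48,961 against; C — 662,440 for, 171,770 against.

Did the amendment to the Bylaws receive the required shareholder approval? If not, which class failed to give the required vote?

A: a majority of 1151163 is 575582; 575,582 required, 575,582 in favor — approved.
B: 3/5 of 140666 = 84399.60, rounded up to 84400; 84,400 required, 84,422 in favor — approved.
C: 3/5 of 1104066 = 662439.60, rounded up to 662440; 662,440 required, 662,440 in favor — approved.

Approved — every class gave the required vote.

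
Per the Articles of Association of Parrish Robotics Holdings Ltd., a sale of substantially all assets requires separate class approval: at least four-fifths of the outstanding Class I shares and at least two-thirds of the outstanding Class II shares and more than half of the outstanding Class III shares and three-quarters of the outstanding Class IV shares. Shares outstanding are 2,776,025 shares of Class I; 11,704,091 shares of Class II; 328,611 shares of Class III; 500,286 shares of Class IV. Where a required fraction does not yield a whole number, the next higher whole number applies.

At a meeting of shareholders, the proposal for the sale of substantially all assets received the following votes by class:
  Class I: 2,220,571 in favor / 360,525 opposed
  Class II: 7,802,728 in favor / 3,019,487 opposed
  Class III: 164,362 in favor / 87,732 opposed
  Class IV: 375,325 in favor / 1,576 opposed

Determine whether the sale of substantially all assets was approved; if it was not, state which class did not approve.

Not approved — the Class I shares did not give the required vote.

Class I: 4/5 of 2776025 = 2220820; 2,220,820 required, 2,220,571 in favor — not approved.
Class II: 2/3 of 11704091 = 7802727.33, rounded up to 7802728; 7,802,728 required, 7,802,728 in favor — approved.
Class III: a majority of 328611 is 164306; 164,306 required, 164,362 in favor — approved.
Class IV: 3/4 of 500286 = 375214.50, rounded up to 375215; 375,215 required, 375,325 in favor — approved.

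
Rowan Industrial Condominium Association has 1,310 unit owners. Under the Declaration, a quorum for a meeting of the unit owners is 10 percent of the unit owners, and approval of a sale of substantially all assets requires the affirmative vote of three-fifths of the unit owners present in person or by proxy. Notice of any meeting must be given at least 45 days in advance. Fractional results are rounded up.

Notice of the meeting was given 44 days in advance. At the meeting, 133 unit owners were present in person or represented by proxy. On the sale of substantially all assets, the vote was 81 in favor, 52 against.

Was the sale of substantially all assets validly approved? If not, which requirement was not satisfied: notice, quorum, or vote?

Notice: 44 days given; 45 required. Not satisfied.
Quorum: 10% of 1,310 = 131; 133 present. Satisfied.
Vote: requires three-fifths of those present (133); 3/5 of 133 = 79.80, rounded up to 80, so 80 needed; 81 in favor. Satisfied.

Invalid — notice requirement not satisfied.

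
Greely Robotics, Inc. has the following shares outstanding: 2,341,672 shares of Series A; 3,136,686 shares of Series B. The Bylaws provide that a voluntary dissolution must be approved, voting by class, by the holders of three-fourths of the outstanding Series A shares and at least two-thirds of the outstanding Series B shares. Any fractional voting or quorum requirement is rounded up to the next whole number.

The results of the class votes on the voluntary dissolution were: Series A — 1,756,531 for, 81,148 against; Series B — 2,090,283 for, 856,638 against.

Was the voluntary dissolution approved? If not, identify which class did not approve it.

Series A: 3/4 of 2341672 = 1756254; 1,756,254 required, 1,756,531 in favor — approved.
Series B: 2/3 of 3136686 = 2091124; 2,091,124 required, 2,090,283 in favor — not approved.

Not approved — the Series B shares did not give the required vote.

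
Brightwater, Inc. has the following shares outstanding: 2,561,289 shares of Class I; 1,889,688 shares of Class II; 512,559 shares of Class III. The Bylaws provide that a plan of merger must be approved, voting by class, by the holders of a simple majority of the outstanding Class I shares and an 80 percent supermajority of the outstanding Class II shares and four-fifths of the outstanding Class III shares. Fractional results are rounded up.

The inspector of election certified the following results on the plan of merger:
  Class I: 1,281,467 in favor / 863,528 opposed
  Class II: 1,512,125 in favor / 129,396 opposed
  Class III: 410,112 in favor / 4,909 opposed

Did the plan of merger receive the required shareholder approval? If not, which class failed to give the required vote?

Class I: a majority of 2561289 is 1280645; 1,280,645 required, 1,281,467 in favor — approved.
Class II: 4/5 of 1889688 = 1511750.40, rounded up to 1511751; 1,511,751 required, 1,512,125 in favor — approved.
Class III: 4/5 of 512559 = 410047.20, rounded up to 410048; 410,048 required, 410,112 in favor — approved.

Approved — every class gave the required vote.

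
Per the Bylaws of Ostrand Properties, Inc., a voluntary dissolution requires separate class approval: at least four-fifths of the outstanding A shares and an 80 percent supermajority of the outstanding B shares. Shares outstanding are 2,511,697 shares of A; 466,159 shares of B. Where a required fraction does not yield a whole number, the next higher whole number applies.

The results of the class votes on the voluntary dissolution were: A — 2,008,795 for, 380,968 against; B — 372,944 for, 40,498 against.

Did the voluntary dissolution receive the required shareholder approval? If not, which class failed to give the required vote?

A: 4/5 of 2511697 = 2009357.60, rounded up to 2009358; 2,009,358 required, 2,008,795 in favor — not approved.
B: 4/5 of 466159 = 372927.20, rounded up to 372928; 372,928 required, 372,944 in favor — approved.

Not approved — the A shares did not give the required vote.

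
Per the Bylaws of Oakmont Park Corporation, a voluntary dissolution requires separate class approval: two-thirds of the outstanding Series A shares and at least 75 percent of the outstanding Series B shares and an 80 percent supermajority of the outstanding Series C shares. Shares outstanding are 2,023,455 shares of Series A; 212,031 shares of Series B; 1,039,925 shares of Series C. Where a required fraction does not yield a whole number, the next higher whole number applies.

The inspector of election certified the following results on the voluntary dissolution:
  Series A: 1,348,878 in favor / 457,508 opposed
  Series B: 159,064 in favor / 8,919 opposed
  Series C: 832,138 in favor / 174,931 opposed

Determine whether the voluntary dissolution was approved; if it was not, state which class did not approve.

Series A: 2/3 of 2023455 = 1348970; 1,348,970 required, 1,348,878 in favor — not approved.
Series B: 3/4 of 212031 = 159023.25, rounded up to 159024; 159,024 required, 159,064 in favor — approved.
Series C: 4/5 of 1039925 = 831940; 831,940 required, 832,138 in favor — approved.

Not approved — the Series A shares did not give the required vote.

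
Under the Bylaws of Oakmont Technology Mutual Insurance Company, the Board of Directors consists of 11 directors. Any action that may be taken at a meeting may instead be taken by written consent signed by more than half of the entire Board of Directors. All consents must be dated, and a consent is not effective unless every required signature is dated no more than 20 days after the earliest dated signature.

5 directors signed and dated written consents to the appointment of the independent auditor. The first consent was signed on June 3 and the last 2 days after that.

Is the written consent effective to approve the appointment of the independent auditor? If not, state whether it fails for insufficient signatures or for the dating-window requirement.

Signatures required: more than half of 11 — a majority of 11 is 6, so 6 needed; 5 signed. Insufficient.
Dating window: the latest signature is 2 days after the earliest; the limit is 20 days. Within the window.

Not effective — insufficient signatures.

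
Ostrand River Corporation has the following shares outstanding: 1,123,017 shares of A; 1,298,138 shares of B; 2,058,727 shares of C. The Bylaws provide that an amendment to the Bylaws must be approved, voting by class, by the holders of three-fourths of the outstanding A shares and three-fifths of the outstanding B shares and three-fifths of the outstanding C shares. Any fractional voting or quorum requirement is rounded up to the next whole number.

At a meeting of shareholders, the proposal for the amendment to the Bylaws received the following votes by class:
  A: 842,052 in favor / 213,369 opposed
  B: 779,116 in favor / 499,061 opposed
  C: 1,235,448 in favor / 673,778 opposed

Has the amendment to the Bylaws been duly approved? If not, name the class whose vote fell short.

A: 3/4 of 1123017 = 842262.75, rounded up to 842263; 842,263 required, 842,052 in favor — not approved.
B: 3/5 of 1298138 = 778882.80, rounded up to 778883; 778,883 required, 779,116 in favor — approved.
C: 3/5 of 2058727 = 1235236.20, rounded up to 1235237; 1,235,237 required, 1,235,448 in favor — approved.

Not approved — the A shares did not give the required vote.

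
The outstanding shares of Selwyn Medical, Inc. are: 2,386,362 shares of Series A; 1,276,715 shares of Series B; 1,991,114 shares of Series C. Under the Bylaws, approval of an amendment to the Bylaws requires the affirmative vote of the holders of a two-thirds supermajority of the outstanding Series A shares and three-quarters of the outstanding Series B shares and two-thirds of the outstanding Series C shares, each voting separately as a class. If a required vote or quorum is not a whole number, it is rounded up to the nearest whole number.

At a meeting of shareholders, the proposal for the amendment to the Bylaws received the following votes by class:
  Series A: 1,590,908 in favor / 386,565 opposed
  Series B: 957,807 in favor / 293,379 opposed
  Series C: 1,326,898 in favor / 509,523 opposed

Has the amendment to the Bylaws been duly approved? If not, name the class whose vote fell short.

Not approved — the Series C shares did not give the required vote.

Series A: 2/3 of 2386362 = 1590908; 1,590,908 required, 1,590,908 in favor — approved.
Series B: 3/4 of 1276715 = 957536.25, rounded up to 957537; 957,537 required, 957,807 in favor — approved.
Series C: 2/3 of 1991114 = 1327409.33, rounded up to 1327410; 1,327,410 required, 1,326,898 in favor — not approved.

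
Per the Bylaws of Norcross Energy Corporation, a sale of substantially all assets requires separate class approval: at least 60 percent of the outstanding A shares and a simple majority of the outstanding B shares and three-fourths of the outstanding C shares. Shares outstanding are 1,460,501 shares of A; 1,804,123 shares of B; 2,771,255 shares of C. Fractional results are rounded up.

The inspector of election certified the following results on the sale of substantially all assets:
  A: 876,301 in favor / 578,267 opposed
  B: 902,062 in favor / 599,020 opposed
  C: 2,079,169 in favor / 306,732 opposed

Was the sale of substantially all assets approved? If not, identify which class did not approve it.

A: 3/5 of 1460501 = 876300.60, rounded up to 876301; 876,301 required, 876,301 in favor — approved.
B: a majority of 1804123 is 902062; 902,062 required, 902,062 in favor — approved.
C: 3/4 of 2771255 = 2078441.25, rounded up to 2078442; 2,078,442 required, 2,079,169 in favor — approved.

Approved — every class gave the required vote.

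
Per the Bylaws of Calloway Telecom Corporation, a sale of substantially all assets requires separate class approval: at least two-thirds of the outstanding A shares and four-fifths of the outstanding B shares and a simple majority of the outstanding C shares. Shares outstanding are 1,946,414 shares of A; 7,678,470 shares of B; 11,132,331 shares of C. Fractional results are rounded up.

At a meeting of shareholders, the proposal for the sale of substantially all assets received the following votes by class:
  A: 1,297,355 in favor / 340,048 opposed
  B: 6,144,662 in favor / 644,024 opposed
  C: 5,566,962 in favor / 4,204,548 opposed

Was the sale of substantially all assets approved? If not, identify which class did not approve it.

Not approved — the A shares did not give the required vote.

A: 2/3 of 1946414 = 1297609.33, rounded up to 1297610; 1,297,610 required, 1,297,355 in favor — not approved.
B: 4/5 of 7678470 = 6142776; 6,142,776 required, 6,144,662 in favor — approved.
C: a majority of 11132331 is 5566166; 5,566,166 required, 5,566,962 in favor — approved.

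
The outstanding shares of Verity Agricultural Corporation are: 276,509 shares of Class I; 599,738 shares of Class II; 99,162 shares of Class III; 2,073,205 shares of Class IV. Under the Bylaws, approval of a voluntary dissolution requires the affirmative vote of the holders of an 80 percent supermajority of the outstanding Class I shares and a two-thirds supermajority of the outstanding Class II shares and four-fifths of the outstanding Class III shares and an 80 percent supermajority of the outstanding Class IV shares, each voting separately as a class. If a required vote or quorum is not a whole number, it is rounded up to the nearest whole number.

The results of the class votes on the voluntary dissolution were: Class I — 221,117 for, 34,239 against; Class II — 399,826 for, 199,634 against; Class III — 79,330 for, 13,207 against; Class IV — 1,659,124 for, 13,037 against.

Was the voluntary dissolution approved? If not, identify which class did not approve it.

Not approved — the Class I shares did not give the required vote.

Class I: 4/5 of 276509 = 221207.20, rounded up to 221208; 221,208 required, 221,117 in favor — not approved.
Class II: 2/3 of 599738 = 399825.33, rounded up to 399826; 399,826 required, 399,826 in favor — approved.
Class III: 4/5 of 99162 = 79329.60, rounded up to 79330; 79,330 required, 79,330 in favor — approved.
Class IV: 4/5 of 2073205 = 1658564; 1,658,564 required, 1,659,124 in favor — approved.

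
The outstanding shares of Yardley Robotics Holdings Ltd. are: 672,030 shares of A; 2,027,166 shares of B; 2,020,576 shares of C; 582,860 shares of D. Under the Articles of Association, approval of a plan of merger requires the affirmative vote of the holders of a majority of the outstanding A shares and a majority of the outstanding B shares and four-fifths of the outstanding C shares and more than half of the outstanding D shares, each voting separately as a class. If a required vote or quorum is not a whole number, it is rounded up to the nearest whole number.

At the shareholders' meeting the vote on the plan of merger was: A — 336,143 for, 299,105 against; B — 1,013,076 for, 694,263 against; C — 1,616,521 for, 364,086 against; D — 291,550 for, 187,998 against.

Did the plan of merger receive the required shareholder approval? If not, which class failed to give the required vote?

Not approved — the B shares did not give the required vote.

A: a majority of 672030 is 336016; 336,016 required, 336,143 in favor — approved.
B: a majority of 2027166 is 1013584; 1,013,584 required, 1,013,076 in favor — not approved.
C: 4/5 of 2020576 = 1616460.80, rounded up to 1616461; 1,616,461 required, 1,616,521 in favor — approved.
D: a majority of 582860 is 291431; 291,431 required, 291,550 in favor — approved.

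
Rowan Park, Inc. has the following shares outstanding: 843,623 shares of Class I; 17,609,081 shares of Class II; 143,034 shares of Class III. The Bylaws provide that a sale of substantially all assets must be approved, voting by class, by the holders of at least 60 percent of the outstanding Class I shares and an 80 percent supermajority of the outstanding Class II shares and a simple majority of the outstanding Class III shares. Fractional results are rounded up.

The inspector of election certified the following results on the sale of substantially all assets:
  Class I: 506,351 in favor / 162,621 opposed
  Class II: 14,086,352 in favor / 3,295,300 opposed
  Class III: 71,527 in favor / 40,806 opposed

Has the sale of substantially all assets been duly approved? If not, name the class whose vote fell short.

Not approved — the Class II shares did not give the required vote.

Class I: 3/5 of 843623 = 506173.80, rounded up to 506174; 506,174 required, 506,351 in favor — approved.
Class II: 4/5 of 17609081 = 14087264.80, rounded up to 14087265; 14,087,265 required, 14,086,352 in favor — not approved.
Class III: a majority of 143034 is 71518; 71,518 required, 71,527 in favor — approved.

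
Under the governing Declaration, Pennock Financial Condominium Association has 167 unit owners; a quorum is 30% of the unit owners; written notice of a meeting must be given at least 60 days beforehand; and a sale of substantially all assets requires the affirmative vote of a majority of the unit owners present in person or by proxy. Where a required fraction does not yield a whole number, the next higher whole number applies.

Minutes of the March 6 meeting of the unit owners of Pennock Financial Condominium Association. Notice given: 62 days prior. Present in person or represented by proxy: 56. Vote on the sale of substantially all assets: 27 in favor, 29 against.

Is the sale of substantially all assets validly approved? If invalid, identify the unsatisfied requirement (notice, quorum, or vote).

Invalid — vote requirement not satisfied.

Notice: 62 days given; 60 required. Satisfied.
Quorum: 30% of 167 = 50.10, rounded up to 51; 56 present. Satisfied.
Vote: requires a majority of those present (56); a majority of 56 is 29, so 29 needed; 27 in favor. Not satisfied.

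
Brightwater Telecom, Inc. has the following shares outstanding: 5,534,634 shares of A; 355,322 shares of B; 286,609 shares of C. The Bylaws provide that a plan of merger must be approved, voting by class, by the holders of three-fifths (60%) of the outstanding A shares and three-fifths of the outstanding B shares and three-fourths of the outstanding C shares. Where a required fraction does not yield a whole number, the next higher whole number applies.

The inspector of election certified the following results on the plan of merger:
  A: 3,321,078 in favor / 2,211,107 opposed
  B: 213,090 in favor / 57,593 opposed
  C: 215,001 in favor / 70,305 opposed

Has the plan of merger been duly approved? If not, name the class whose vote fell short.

Not approved — the B shares did not give the required vote.

A: 3/5 of 5534634 = 3320780.40, rounded up to 3320781; 3,320,781 required, 3,321,078 in favor — approved.
B: 3/5 of 355322 = 213193.20, rounded up to 213194; 213,194 required, 213,090 in favor — not approved.
C: 3/4 of 286609 = 214956.75, rounded up to 214957; 214,957 required, 215,001 in favor — approved.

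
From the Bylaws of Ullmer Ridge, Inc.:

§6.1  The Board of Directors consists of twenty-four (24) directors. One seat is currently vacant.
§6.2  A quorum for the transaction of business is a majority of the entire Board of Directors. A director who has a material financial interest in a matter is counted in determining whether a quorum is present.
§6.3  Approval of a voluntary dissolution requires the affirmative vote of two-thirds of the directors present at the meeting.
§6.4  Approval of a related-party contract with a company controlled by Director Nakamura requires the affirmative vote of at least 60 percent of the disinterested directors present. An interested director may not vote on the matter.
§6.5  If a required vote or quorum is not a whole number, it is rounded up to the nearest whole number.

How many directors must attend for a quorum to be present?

13

A majority of 24 is 13.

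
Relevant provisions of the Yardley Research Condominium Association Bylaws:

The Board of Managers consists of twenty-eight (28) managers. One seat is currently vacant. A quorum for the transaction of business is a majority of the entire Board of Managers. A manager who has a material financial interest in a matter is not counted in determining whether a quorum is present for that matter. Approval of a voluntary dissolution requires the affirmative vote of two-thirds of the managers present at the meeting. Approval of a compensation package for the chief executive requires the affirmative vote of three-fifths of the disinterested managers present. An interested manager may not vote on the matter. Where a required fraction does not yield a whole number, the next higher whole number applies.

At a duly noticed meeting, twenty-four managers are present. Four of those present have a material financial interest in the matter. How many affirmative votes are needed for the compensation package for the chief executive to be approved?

12

The compensation package for the chief executive requires three-fifths of the disinterested managers present (24 − 4 = 20).
3/5 of 20 = 12.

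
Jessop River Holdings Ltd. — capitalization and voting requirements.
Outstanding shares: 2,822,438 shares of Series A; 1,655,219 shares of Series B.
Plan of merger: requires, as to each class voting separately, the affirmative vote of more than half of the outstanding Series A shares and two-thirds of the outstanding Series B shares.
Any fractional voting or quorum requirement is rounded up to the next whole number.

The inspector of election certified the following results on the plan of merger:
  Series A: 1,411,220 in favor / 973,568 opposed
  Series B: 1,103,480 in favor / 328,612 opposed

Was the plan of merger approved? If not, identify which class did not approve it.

Approved — every class gave the required vote.

Series A: a majority of 2822438 is 1411220; 1,411,220 required, 1,411,220 in favor — approved.
Series B: 2/3 of 1655219 = 1103479.33, rounded up to 1103480; 1,103,480 required, 1,103,480 in favor — approved.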